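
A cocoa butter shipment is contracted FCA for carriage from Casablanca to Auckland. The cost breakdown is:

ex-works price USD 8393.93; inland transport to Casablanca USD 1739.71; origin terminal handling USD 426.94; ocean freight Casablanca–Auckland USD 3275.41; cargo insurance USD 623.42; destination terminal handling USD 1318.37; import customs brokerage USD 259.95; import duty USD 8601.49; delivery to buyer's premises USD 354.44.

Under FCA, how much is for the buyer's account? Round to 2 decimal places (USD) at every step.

Buyer's account: USD 14860.02

FCA: the seller delivers export-cleared goods to the carrier; the buyer bears costs from that point.
Seller's account: goods 8393.93 + inland to port 1739.71 = 10133.64
Buyer's account: origin terminal 426.94 + freight 3275.41 + insurance 623.42 + destination terminal 1318.37 + brokerage 259.95 + duty 8601.49 + delivery 354.44 = 14860.02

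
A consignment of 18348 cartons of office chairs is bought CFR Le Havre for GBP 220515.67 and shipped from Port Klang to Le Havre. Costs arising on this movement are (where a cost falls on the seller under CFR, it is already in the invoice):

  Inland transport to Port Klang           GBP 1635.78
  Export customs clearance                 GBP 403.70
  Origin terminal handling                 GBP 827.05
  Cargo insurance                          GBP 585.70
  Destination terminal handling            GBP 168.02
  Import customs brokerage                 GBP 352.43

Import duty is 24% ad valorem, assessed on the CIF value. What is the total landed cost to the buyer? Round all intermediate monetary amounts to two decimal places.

Total landed cost: GBP 274686.15

CFR: the seller pays costs through ocean freight to the destination port, but not insurance.
Already in the invoice (seller's account under CFR): inland to port, export clearance, origin terminal — exclude.
CIF value = CFR price + insurance = 220515.67 + 585.70 = 221101.37
Import duty = 221101.37 × 24% = 53064.33
Buyer bears: insurance 585.70 + destination terminal 168.02 + brokerage 352.43 + duty 53064.33 = 54170.48
Landed cost = invoice 220515.67 + 54170.48 = 274686.15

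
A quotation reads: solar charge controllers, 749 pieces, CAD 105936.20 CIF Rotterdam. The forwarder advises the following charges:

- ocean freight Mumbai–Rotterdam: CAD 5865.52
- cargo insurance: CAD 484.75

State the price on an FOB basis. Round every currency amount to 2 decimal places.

FOB price: CAD 99585.93

From CIF to FOB, the seller no longer bears: freight, insurance.
FOB price = 105936.20 − 5865.52 − 484.75 = 99585.93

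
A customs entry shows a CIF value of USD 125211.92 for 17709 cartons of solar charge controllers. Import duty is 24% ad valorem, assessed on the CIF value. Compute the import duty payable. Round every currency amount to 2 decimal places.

Import duty: USD 30050.86

Import duty = 125211.92 × 24% = 30050.86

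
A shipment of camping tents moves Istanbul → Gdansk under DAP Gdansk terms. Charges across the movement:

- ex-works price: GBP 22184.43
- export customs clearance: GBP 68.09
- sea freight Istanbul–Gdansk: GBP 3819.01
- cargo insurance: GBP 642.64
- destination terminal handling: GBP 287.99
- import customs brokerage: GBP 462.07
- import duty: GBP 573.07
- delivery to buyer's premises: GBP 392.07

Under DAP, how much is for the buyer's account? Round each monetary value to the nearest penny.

DAP: the seller bears all costs to the named destination except import duty and clearance.
Seller's account: goods 22184.43 + export clearance 68.09 + freight 3819.01 + insurance 642.64 + destination terminal 287.99 + delivery 392.07 = 27394.23
Buyer's account: brokerage 462.07 + duty 573.07 = 1035.14

Buyer's account: GBP 1035.14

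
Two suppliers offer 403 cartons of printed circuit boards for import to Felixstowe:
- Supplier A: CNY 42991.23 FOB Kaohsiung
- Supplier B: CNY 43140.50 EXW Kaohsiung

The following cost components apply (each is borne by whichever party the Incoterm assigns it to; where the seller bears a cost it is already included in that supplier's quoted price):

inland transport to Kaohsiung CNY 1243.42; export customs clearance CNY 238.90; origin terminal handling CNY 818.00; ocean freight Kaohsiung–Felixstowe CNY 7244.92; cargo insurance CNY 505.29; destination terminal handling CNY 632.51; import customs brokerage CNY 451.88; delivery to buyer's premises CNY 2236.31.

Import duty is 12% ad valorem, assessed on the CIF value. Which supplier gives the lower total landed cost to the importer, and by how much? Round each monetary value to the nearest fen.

Supplier A is cheaper by CNY 2743.54

Supplier A (FOB):
CIF value = FOB price + freight + insurance = 42991.23 + 7244.92 + 505.29 = 50741.44
Import duty = 50741.44 × 12% = 6088.97
Buyer bears (A): 7244.92 + 505.29 + 632.51 + 451.88 + 2236.31 = 11070.91
Landed cost (A) = invoice 42991.23 + 11070.91 + duty 6088.97 = 60151.11
Supplier B (EXW):
CIF value = EXW price + inland to port + export clearance + origin terminal + freight + insurance = 43140.50 + 1243.42 + 238.90 + 818.00 + 7244.92 + 505.29 = 53191.03
Import duty = 53191.03 × 12% = 6382.92
Buyer bears (B): 1243.42 + 238.90 + 818.00 + 7244.92 + 505.29 + 632.51 + 451.88 + 2236.31 = 13371.23
Landed cost (B) = invoice 43140.50 + 13371.23 + duty 6382.92 = 62894.65
Difference = |60151.11 − 62894.65| = 2743.54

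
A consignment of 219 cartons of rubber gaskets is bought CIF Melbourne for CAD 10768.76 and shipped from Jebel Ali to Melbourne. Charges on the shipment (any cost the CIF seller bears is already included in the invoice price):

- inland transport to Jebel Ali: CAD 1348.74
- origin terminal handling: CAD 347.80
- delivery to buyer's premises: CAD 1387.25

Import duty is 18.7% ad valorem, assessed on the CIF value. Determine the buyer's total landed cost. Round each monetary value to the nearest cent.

Total landed cost: CAD 14169.77

CIF: the seller pays costs through ocean freight and marine insurance to the destination port.
Already in the invoice (seller's account under CIF): inland to port, origin terminal — exclude.
The CIF price already equals the CIF value: 10768.76
Import duty = 10768.76 × 18.7% = 2013.76
Buyer bears: delivery 1387.25 + duty 2013.76 = 3401.01
Landed cost = invoice 10768.76 + 3401.01 = 14169.77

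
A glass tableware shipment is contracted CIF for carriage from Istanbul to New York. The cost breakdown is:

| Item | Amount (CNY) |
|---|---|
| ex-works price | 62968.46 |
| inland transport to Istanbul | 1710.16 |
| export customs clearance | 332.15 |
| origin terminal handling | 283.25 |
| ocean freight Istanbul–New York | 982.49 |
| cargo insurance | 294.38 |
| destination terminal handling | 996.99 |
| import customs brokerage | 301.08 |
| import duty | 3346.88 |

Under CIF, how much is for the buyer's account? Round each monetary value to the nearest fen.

CIF: the seller pays costs through ocean freight and marine insurance to the destination port.
Seller's account: goods 62968.46 + inland to port 1710.16 + export clearance 332.15 + origin terminal 283.25 + freight 982.49 + insurance 294.38 = 66570.89
Buyer's account: destination terminal 996.99 + brokerage 301.08 + duty 3346.88 = 4644.95

Buyer's account: CNY 4644.95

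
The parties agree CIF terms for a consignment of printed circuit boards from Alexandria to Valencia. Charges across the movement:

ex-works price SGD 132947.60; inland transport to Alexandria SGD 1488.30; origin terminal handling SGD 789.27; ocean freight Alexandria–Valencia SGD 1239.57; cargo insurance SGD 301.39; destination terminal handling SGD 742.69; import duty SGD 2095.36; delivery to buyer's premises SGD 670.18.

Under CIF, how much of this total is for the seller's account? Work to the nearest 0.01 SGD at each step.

Seller's account: SGD 136766.13

CIF: the seller pays costs through ocean freight and marine insurance to the destination port.
Seller's account: goods 132947.60 + inland to port 1488.30 + origin terminal 789.27 + freight 1239.57 + insurance 301.39 = 136766.13
Buyer's account: destination terminal 742.69 + duty 2095.36 + delivery 670.18 = 3508.23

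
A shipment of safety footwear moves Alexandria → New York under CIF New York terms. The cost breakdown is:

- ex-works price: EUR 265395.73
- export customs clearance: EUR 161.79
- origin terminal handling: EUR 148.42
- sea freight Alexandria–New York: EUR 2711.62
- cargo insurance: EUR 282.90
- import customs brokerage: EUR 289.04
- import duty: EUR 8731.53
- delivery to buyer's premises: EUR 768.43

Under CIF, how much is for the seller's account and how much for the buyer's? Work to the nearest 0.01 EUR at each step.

CIF: the seller pays costs through ocean freight and marine insurance to the destination port.
Seller's account: goods 265395.73 + export clearance 161.79 + origin terminal 148.42 + freight 2711.62 + insurance 282.90 = 268700.46
Buyer's account: brokerage 289.04 + duty 8731.53 + delivery 768.43 = 9789.00

Seller: EUR 268700.46; buyer: EUR 9789.00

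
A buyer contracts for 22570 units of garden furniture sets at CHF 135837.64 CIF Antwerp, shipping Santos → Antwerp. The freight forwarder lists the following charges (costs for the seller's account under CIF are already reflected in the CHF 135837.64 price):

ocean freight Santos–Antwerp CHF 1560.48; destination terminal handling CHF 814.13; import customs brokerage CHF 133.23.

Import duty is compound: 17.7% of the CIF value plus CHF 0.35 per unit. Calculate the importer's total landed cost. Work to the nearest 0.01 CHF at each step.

CIF: the seller pays costs through ocean freight and marine insurance to the destination port.
Already in the invoice (seller's account under CIF): freight — exclude.
The CIF price already equals the CIF value: 135837.64
Ad valorem component: 135837.64 × 17.7% = 24043.26
Specific component: 22570 × 0.35 = 7899.50
Import duty = 24043.26 + 7899.50 = 31942.76
Buyer bears: destination terminal 814.13 + brokerage 133.23 + duty 31942.76 = 32890.12
Landed cost = invoice 135837.64 + 32890.12 = 168727.76

Total landed cost: CHF 168727.76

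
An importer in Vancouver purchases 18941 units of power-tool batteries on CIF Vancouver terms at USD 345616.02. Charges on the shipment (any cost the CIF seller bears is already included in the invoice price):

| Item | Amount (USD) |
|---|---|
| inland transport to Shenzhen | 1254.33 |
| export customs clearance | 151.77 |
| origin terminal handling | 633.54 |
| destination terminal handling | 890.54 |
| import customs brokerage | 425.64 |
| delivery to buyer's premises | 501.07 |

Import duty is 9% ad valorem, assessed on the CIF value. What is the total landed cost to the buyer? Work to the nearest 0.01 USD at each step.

Total landed cost: USD 378538.71

CIF: the seller pays costs through ocean freight and marine insurance to the destination port.
Already in the invoice (seller's account under CIF): inland to port, export clearance, origin terminal — exclude.
The CIF price already equals the CIF value: 345616.02
Import duty = 345616.02 × 9% = 31105.44
Buyer bears: destination terminal 890.54 + brokerage 425.64 + delivery 501.07 + duty 31105.44 = 32922.69
Landed cost = invoice 345616.02 + 32922.69 = 378538.71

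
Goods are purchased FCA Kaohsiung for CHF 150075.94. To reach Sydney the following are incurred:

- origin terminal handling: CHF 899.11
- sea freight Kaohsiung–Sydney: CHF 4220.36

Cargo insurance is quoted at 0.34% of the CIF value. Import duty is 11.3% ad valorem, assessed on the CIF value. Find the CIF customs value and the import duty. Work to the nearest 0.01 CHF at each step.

Let C be the CIF value. C = FCA price + pre-shipment costs + freight + 0.34% × C
C − 0.34% × C = 150075.94 + 899.11 + 4220.36
0.9966 × C = 155195.41
C = 155195.41 / 0.9966 = 155724.87
Insurance premium = 0.34% × 155724.87 = 529.46
Import duty = 155724.87 × 11.3% = 17596.91

CIF value: CHF 155724.87; import duty: CHF 17596.91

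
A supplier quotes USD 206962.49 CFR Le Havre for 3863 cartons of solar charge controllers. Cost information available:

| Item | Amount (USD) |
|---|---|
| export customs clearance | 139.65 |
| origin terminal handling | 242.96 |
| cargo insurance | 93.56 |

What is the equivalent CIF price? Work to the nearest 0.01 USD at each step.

Not relevant to the conversion: origin terminal, export clearance — on the seller under both CFR and CIF; already in the CFR price and stays in the CIF price.
From CFR to CIF, the seller additionally bears: insurance.
CIF price = 206962.49 + 93.56 = 207056.05

CIF price: USD 207056.05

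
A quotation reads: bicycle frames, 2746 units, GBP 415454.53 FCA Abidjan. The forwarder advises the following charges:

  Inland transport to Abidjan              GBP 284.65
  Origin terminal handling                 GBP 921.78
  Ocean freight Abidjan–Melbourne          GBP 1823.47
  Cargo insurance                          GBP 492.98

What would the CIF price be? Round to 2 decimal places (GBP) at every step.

CIF price: GBP 418692.76

Not relevant to the conversion: inland to port — on the seller under both FCA and CIF; already in the FCA price and stays in the CIF price.
From FCA to CIF, the seller additionally bears: origin terminal, freight, insurance.
CIF price = 415454.53 + 921.78 + 1823.47 + 492.98 = 418692.76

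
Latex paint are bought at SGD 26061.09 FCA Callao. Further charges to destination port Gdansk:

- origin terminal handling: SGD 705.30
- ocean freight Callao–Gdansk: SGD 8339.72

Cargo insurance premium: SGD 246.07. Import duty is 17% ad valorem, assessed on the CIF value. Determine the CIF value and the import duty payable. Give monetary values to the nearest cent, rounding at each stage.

CIF = FCA price + pre-shipment costs + freight + insurance
CIF = 26061.09 + 705.30 + 8339.72 + 246.07 = 35352.18
Import duty = 35352.18 × 17% = 6009.87

CIF value: SGD 35352.18; import duty: SGD 6009.87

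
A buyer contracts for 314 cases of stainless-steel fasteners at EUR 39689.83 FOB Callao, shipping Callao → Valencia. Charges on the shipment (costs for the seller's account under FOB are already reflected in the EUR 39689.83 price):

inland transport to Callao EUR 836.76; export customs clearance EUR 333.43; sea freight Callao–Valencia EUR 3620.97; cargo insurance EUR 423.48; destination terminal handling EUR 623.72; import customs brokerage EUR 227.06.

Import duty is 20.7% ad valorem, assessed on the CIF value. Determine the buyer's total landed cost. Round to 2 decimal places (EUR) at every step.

FOB: the seller bears costs until goods are on board at the origin port; the buyer bears freight, insurance and all costs thereafter.
Already in the invoice (seller's account under FOB): inland to port, export clearance — exclude.
CIF value = FOB price + freight + insurance = 39689.83 + 3620.97 + 423.48 = 43734.28
Import duty = 43734.28 × 20.7% = 9053.00
Buyer bears: freight 3620.97 + insurance 423.48 + destination terminal 623.72 + brokerage 227.06 + duty 9053.00 = 13948.23
Landed cost = invoice 39689.83 + 13948.23 = 53638.06

Total landed cost: EUR 53638.06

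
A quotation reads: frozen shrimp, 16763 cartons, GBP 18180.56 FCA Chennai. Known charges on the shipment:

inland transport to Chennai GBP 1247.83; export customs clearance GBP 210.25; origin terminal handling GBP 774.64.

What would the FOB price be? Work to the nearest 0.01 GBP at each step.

FOB price: GBP 18955.20

Not relevant to the conversion: inland to port, export clearance — on the seller under both FCA and FOB; already in the FCA price and stays in the FOB price.
From FCA to FOB, the seller additionally bears: origin terminal.
FOB price = 18180.56 + 774.64 = 18955.20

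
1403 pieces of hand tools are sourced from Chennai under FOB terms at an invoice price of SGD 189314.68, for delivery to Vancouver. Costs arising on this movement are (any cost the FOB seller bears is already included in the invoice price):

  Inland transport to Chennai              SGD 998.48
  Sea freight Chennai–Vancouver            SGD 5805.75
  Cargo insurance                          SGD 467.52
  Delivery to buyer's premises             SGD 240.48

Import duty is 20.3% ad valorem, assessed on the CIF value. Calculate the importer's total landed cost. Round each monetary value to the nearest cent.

FOB: the seller bears costs until goods are on board at the origin port; the buyer bears freight, insurance and all costs thereafter.
Already in the invoice (seller's account under FOB): inland to port — exclude.
CIF value = FOB price + freight + insurance = 189314.68 + 5805.75 + 467.52 = 195587.95
Import duty = 195587.95 × 20.3% = 39704.35
Buyer bears: freight 5805.75 + insurance 467.52 + delivery 240.48 + duty 39704.35 = 46218.10
Landed cost = invoice 189314.68 + 46218.10 = 235532.78

Total landed cost: SGD 235532.78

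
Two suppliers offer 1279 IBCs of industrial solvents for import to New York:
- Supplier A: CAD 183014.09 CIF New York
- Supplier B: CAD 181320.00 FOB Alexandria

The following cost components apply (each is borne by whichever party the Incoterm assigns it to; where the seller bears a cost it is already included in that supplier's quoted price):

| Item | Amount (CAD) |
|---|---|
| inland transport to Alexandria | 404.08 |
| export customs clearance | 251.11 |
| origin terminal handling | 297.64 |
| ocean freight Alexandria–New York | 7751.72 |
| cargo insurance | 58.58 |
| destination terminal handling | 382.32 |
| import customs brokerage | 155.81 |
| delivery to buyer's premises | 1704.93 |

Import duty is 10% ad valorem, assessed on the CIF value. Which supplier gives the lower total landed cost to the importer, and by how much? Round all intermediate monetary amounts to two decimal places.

Supplier A (CIF):
The CIF price already equals the CIF value: 183014.09
Import duty = 183014.09 × 10% = 18301.41
Buyer bears (A): 382.32 + 155.81 + 1704.93 = 2243.06
Landed cost (A) = invoice 183014.09 + 2243.06 + duty 18301.41 = 203558.56
Supplier B (FOB):
CIF value = FOB price + freight + insurance = 181320.00 + 7751.72 + 58.58 = 189130.30
Import duty = 189130.30 × 10% = 18913.03
Buyer bears (B): 7751.72 + 58.58 + 382.32 + 155.81 + 1704.93 = 10053.36
Landed cost (B) = invoice 181320.00 + 10053.36 + duty 18913.03 = 210286.39
Difference = |203558.56 − 210286.39| = 6727.83

Supplier A is cheaper by CAD 6727.83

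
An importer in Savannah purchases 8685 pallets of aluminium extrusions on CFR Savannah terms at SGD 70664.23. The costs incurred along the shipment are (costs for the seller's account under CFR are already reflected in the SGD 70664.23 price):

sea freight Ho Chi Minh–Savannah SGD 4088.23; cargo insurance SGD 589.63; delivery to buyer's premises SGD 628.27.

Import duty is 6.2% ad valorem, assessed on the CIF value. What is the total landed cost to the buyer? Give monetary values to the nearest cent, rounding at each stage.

CFR: the seller pays costs through ocean freight to the destination port, but not insurance.
Already in the invoice (seller's account under CFR): freight — exclude.
CIF value = CFR price + insurance = 70664.23 + 589.63 = 71253.86
Import duty = 71253.86 × 6.2% = 4417.74
Buyer bears: insurance 589.63 + delivery 628.27 + duty 4417.74 = 5635.64
Landed cost = invoice 70664.23 + 5635.64 = 76299.87

Total landed cost: SGD 76299.87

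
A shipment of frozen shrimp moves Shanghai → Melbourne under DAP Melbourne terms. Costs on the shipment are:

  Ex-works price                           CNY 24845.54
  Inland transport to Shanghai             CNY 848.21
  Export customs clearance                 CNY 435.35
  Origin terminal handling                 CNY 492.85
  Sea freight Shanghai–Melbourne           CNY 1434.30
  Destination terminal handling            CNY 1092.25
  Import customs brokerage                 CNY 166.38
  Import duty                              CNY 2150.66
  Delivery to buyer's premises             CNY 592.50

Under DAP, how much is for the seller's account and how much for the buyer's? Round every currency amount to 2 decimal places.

Seller: CNY 29741.00; buyer: CNY 2317.04

DAP: the seller bears all costs to the named destination except import duty and clearance.
Seller's account: goods 24845.54 + inland to port 848.21 + export clearance 435.35 + origin terminal 492.85 + freight 1434.30 + destination terminal 1092.25 + delivery 592.50 = 29741.00
Buyer's account: brokerage 166.38 + duty 2150.66 = 2317.04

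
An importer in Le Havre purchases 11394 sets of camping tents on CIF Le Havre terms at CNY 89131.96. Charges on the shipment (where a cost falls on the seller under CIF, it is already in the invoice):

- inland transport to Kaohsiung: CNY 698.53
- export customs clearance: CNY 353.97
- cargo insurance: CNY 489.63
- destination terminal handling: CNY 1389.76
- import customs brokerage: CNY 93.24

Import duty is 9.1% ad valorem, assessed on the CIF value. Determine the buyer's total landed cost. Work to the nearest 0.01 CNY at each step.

Total landed cost: CNY 98725.97

CIF: the seller pays costs through ocean freight and marine insurance to the destination port.
Already in the invoice (seller's account under CIF): inland to port, export clearance, insurance — exclude.
The CIF price already equals the CIF value: 89131.96
Import duty = 89131.96 × 9.1% = 8111.01
Buyer bears: destination terminal 1389.76 + brokerage 93.24 + duty 8111.01 = 9594.01
Landed cost = invoice 89131.96 + 9594.01 = 98725.97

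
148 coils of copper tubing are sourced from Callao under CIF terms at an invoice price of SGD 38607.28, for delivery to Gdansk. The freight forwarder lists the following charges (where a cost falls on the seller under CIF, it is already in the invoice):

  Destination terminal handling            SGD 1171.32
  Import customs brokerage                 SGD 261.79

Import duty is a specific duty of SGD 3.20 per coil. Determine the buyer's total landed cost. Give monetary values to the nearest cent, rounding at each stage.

CIF: the seller pays costs through ocean freight and marine insurance to the destination port.
The CIF price already equals the CIF value: 38607.28
Import duty = 148 × 3.20 = 473.60
Buyer bears: destination terminal 1171.32 + brokerage 261.79 + duty 473.60 = 1906.71
Landed cost = invoice 38607.28 + 1906.71 = 40513.99

Total landed cost: SGD 40513.99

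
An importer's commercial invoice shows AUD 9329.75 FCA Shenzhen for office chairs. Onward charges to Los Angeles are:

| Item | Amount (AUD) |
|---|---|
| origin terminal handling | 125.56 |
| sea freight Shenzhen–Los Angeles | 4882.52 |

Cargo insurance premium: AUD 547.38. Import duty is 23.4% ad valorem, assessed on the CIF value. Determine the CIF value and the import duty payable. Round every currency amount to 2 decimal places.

CIF = FCA price + pre-shipment costs + freight + insurance
CIF = 9329.75 + 125.56 + 4882.52 + 547.38 = 14885.21
Import duty = 14885.21 × 23.4% = 3483.14

CIF value: AUD 14885.21; import duty: AUD 3483.14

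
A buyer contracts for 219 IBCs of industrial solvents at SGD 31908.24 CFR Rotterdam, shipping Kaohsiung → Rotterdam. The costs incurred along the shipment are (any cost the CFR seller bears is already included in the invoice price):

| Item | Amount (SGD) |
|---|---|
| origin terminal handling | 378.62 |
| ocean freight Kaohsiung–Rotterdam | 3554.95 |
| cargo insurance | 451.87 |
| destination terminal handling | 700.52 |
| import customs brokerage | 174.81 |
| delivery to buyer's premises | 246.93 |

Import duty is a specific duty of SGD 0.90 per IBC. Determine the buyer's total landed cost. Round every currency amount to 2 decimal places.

Total landed cost: SGD 33679.47

CFR: the seller pays costs through ocean freight to the destination port, but not insurance.
Already in the invoice (seller's account under CFR): origin terminal, freight — exclude.
CIF value = CFR price + insurance = 31908.24 + 451.87 = 32360.11
Import duty = 219 × 0.90 = 197.10
Buyer bears: insurance 451.87 + destination terminal 700.52 + brokerage 174.81 + delivery 246.93 + duty 197.10 = 1771.23
Landed cost = invoice 31908.24 + 1771.23 = 33679.47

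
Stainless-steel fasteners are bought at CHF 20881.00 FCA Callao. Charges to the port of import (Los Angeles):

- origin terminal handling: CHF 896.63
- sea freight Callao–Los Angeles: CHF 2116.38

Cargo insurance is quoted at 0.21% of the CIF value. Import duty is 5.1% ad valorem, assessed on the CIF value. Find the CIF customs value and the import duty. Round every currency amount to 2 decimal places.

CIF value: CHF 23944.29; import duty: CHF 1221.16

Let C be the CIF value. C = FCA price + pre-shipment costs + freight + 0.21% × C
C − 0.21% × C = 20881.00 + 896.63 + 2116.38
0.9979 × C = 23894.01
C = 23894.01 / 0.9979 = 23944.29
Insurance premium = 0.21% × 23944.29 = 50.28
Import duty = 23944.29 × 5.1% = 1221.16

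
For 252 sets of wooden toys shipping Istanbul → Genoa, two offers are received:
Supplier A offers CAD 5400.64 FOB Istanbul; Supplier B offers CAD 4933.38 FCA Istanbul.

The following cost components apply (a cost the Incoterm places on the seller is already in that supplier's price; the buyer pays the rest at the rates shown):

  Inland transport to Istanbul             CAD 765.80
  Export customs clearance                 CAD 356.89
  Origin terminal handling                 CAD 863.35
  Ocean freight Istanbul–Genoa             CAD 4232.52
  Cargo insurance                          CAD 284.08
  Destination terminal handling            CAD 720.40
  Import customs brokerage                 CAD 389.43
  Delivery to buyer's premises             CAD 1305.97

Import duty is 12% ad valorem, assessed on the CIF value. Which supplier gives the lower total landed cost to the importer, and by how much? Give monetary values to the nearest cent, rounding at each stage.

Supplier A (FOB):
CIF value = FOB price + freight + insurance = 5400.64 + 4232.52 + 284.08 = 9917.24
Import duty = 9917.24 × 12% = 1190.07
Buyer bears (A): 4232.52 + 284.08 + 720.40 + 389.43 + 1305.97 = 6932.40
Landed cost (A) = invoice 5400.64 + 6932.40 + duty 1190.07 = 13523.11
Supplier B (FCA):
CIF value = FCA price + origin terminal + freight + insurance = 4933.38 + 863.35 + 4232.52 + 284.08 = 10313.33
Import duty = 10313.33 × 12% = 1237.60
Buyer bears (B): 863.35 + 4232.52 + 284.08 + 720.40 + 389.43 + 1305.97 = 7795.75
Landed cost (B) = invoice 4933.38 + 7795.75 + duty 1237.60 = 13966.73
Difference = |13523.11 − 13966.73| = 443.62

Supplier A is cheaper by CAD 443.62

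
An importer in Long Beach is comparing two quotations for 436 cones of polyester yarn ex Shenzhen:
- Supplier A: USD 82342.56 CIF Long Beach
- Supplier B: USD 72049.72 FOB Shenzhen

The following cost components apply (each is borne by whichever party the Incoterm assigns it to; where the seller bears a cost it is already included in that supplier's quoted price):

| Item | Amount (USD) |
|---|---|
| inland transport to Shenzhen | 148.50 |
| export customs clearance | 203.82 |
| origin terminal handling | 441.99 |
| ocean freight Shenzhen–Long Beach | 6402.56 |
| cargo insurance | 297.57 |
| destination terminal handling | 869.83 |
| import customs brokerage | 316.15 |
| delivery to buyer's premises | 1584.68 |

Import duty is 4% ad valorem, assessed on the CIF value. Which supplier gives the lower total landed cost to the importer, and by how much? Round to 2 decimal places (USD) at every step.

Supplier A (CIF):
The CIF price already equals the CIF value: 82342.56
Import duty = 82342.56 × 4% = 3293.70
Buyer bears (A): 869.83 + 316.15 + 1584.68 = 2770.66
Landed cost (A) = invoice 82342.56 + 2770.66 + duty 3293.70 = 88406.92
Supplier B (FOB):
CIF value = FOB price + freight + insurance = 72049.72 + 6402.56 + 297.57 = 78749.85
Import duty = 78749.85 × 4% = 3149.99
Buyer bears (B): 6402.56 + 297.57 + 869.83 + 316.15 + 1584.68 = 9470.79
Landed cost (B) = invoice 72049.72 + 9470.79 + duty 3149.99 = 84670.50
Difference = |88406.92 − 84670.50| = 3736.42

Supplier B is cheaper by USD 3736.42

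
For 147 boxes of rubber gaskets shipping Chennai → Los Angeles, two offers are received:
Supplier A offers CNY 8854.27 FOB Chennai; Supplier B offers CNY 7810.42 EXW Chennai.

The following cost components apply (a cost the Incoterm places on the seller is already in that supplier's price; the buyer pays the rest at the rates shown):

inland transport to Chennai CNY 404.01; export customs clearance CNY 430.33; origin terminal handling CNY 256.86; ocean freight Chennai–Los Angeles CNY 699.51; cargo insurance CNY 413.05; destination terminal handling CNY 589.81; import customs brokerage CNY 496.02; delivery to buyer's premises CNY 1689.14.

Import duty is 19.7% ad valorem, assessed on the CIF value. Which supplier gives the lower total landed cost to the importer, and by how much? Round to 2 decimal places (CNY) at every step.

Supplier A (FOB):
CIF value = FOB price + freight + insurance = 8854.27 + 699.51 + 413.05 = 9966.83
Import duty = 9966.83 × 19.7% = 1963.47
Buyer bears (A): 699.51 + 413.05 + 589.81 + 496.02 + 1689.14 = 3887.53
Landed cost (A) = invoice 8854.27 + 3887.53 + duty 1963.47 = 14705.27
Supplier B (EXW):
CIF value = EXW price + inland to port + export clearance + origin terminal + freight + insurance = 7810.42 + 404.01 + 430.33 + 256.86 + 699.51 + 413.05 = 10014.18
Import duty = 10014.18 × 19.7% = 1972.79
Buyer bears (B): 404.01 + 430.33 + 256.86 + 699.51 + 413.05 + 589.81 + 496.02 + 1689.14 = 4978.73
Landed cost (B) = invoice 7810.42 + 4978.73 + duty 1972.79 = 14761.94
Difference = |14705.27 − 14761.94| = 56.67

Supplier A is cheaper by CNY 56.67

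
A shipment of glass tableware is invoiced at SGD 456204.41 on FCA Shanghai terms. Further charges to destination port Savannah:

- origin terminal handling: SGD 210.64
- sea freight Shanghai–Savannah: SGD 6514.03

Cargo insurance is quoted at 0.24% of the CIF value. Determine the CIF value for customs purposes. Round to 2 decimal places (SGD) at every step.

Let C be the CIF value. C = FCA price + pre-shipment costs + freight + 0.24% × C
C − 0.24% × C = 456204.41 + 210.64 + 6514.03
0.9976 × C = 462929.08
C = 462929.08 / 0.9976 = 464042.78
Insurance premium = 0.24% × 464042.78 = 1113.70

CIF value: SGD 464042.78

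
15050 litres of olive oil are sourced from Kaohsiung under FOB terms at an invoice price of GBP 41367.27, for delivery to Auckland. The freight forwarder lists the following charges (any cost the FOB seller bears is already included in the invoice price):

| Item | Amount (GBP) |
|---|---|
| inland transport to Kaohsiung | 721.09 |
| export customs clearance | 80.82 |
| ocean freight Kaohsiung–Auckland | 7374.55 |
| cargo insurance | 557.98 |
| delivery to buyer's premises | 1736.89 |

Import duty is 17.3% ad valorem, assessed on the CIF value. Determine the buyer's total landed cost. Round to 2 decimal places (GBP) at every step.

Total landed cost: GBP 59565.56

FOB: the seller bears costs until goods are on board at the origin port; the buyer bears freight, insurance and all costs thereafter.
Already in the invoice (seller's account under FOB): inland to port, export clearance — exclude.
CIF value = FOB price + freight + insurance = 41367.27 + 7374.55 + 557.98 = 49299.80
Import duty = 49299.80 × 17.3% = 8528.87
Buyer bears: freight 7374.55 + insurance 557.98 + delivery 1736.89 + duty 8528.87 = 18198.29
Landed cost = invoice 41367.27 + 18198.29 = 59565.56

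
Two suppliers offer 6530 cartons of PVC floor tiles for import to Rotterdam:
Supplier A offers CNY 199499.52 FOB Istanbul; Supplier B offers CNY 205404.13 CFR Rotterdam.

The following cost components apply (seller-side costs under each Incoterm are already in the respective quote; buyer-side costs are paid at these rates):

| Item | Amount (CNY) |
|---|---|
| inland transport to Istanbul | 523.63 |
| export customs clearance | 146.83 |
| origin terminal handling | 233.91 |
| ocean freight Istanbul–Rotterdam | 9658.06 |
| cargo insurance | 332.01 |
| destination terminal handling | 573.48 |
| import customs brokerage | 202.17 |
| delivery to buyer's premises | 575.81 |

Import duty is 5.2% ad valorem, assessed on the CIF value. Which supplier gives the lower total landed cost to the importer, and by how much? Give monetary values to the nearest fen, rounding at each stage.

Supplier A (FOB):
CIF value = FOB price + freight + insurance = 199499.52 + 9658.06 + 332.01 = 209489.59
Import duty = 209489.59 × 5.2% = 10893.46
Buyer bears (A): 9658.06 + 332.01 + 573.48 + 202.17 + 575.81 = 11341.53
Landed cost (A) = invoice 199499.52 + 11341.53 + duty 10893.46 = 221734.51
Supplier B (CFR):
CIF value = CFR price + insurance = 205404.13 + 332.01 = 205736.14
Import duty = 205736.14 × 5.2% = 10698.28
Buyer bears (B): 332.01 + 573.48 + 202.17 + 575.81 = 1683.47
Landed cost (B) = invoice 205404.13 + 1683.47 + duty 10698.28 = 217785.88
Difference = |221734.51 − 217785.88| = 3948.63

Supplier B is cheaper by CNY 3948.63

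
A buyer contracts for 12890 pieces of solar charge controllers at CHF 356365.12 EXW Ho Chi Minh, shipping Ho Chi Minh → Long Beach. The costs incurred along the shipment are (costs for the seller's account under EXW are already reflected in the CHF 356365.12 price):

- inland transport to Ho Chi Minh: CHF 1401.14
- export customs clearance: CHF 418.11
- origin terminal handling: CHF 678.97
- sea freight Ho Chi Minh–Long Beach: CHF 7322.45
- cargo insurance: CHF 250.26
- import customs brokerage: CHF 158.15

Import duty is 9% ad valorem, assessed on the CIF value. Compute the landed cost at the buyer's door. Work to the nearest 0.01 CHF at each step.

Total landed cost: CHF 399573.44

EXW: the seller makes goods available at their premises; the buyer bears all onward costs.
CIF value = EXW price + inland to port + export clearance + origin terminal + freight + insurance = 356365.12 + 1401.14 + 418.11 + 678.97 + 7322.45 + 250.26 = 366436.05
Import duty = 366436.05 × 9% = 32979.24
Buyer bears: inland to port 1401.14 + export clearance 418.11 + origin terminal 678.97 + freight 7322.45 + insurance 250.26 + brokerage 158.15 + duty 32979.24 = 43208.32
Landed cost = invoice 356365.12 + 43208.32 = 399573.44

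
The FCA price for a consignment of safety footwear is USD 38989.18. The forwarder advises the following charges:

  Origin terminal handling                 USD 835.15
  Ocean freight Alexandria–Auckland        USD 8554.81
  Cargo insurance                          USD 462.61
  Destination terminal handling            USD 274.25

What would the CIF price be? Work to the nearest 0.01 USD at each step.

Not relevant to the conversion: destination terminal — on the buyer under both terms; not part of either seller's price.
From FCA to CIF, the seller additionally bears: origin terminal, freight, insurance.
CIF price = 38989.18 + 835.15 + 8554.81 + 462.61 = 48841.75

CIF price: USD 48841.75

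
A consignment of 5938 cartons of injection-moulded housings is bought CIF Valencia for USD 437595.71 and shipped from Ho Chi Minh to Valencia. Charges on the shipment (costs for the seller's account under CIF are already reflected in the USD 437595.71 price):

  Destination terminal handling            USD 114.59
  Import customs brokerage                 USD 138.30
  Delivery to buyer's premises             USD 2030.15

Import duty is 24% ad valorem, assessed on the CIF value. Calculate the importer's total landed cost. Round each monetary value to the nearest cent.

CIF: the seller pays costs through ocean freight and marine insurance to the destination port.
The CIF price already equals the CIF value: 437595.71
Import duty = 437595.71 × 24% = 105022.97
Buyer bears: destination terminal 114.59 + brokerage 138.30 + delivery 2030.15 + duty 105022.97 = 107306.01
Landed cost = invoice 437595.71 + 107306.01 = 544901.72

Total landed cost: USD 544901.72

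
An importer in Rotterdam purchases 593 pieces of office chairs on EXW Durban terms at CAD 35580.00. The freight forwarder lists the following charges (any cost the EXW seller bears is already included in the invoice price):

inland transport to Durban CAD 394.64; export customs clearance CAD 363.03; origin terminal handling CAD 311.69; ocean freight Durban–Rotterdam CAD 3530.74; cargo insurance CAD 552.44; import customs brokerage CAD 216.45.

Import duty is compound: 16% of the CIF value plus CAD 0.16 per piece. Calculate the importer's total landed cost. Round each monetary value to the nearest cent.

Total landed cost: CAD 47561.08

EXW: the seller makes goods available at their premises; the buyer bears all onward costs.
CIF value = EXW price + inland to port + export clearance + origin terminal + freight + insurance = 35580.00 + 394.64 + 363.03 + 311.69 + 3530.74 + 552.44 = 40732.54
Ad valorem component: 40732.54 × 16% = 6517.21
Specific component: 593 × 0.16 = 94.88
Import duty = 6517.21 + 94.88 = 6612.09
Buyer bears: inland to port 394.64 + export clearance 363.03 + origin terminal 311.69 + freight 3530.74 + insurance 552.44 + brokerage 216.45 + duty 6612.09 = 11981.08
Landed cost = invoice 35580.00 + 11981.08 = 47561.08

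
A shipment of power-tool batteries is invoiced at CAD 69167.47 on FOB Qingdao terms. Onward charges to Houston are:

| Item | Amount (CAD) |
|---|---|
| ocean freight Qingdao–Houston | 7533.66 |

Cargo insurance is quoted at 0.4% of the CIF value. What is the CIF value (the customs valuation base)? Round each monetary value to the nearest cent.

Let C be the CIF value. C = FOB price + freight + 0.4% × C
C − 0.4% × C = 69167.47 + 7533.66
0.996 × C = 76701.13
C = 76701.13 / 0.996 = 77009.17
Insurance premium = 0.4% × 77009.17 = 308.04

CIF value: CAD 77009.17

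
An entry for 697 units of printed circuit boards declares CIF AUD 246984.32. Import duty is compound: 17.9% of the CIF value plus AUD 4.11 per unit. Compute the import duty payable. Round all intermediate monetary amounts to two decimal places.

Import duty: AUD 47074.86

Ad valorem component: 246984.32 × 17.9% = 44210.19
Specific component: 697 × 4.11 = 2864.67
Import duty = 44210.19 + 2864.67 = 47074.86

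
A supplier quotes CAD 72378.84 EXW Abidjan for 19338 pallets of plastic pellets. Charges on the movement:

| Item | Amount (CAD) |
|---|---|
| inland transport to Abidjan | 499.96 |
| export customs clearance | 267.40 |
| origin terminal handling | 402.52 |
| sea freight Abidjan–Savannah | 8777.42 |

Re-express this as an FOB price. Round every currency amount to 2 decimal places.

FOB price: CAD 73548.72

Not relevant to the conversion: freight — on the buyer under both terms; not part of either seller's price.
From EXW to FOB, the seller additionally bears: inland to port, export clearance, origin terminal.
FOB price = 72378.84 + 499.96 + 267.40 + 402.52 = 73548.72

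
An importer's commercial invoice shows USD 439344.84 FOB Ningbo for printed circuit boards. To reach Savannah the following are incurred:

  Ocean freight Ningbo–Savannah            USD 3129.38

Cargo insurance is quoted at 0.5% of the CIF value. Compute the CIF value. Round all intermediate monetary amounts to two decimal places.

Let C be the CIF value. C = FOB price + freight + 0.5% × C
C − 0.5% × C = 439344.84 + 3129.38
0.995 × C = 442474.22
C = 442474.22 / 0.995 = 444697.71
Insurance premium = 0.5% × 444697.71 = 2223.49

CIF value: USD 444697.71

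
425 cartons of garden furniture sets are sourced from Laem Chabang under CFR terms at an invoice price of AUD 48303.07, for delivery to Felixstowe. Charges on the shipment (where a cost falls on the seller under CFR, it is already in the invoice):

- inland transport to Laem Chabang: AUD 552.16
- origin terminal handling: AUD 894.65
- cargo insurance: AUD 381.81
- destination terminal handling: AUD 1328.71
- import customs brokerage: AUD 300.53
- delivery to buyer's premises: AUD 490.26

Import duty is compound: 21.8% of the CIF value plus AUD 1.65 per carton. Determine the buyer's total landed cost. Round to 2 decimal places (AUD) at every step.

Total landed cost: AUD 62118.93

CFR: the seller pays costs through ocean freight to the destination port, but not insurance.
Already in the invoice (seller's account under CFR): inland to port, origin terminal — exclude.
CIF value = CFR price + insurance = 48303.07 + 381.81 = 48684.88
Ad valorem component: 48684.88 × 21.8% = 10613.30
Specific component: 425 × 1.65 = 701.25
Import duty = 10613.30 + 701.25 = 11314.55
Buyer bears: insurance 381.81 + destination terminal 1328.71 + brokerage 300.53 + delivery 490.26 + duty 11314.55 = 13815.86
Landed cost = invoice 48303.07 + 13815.86 = 62118.93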